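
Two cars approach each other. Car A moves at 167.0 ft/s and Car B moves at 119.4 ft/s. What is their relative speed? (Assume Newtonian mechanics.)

v_rel = v_A + v_B = 167.0 + 119.4 = 286.4 ft/s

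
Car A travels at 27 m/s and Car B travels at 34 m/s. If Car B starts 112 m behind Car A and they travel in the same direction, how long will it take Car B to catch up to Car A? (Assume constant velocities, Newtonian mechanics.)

Relative speed: v_rel = 34 - 27 = 7 m/s
Time to catch: t = d₀/v_rel = 112/7 = 16.0 s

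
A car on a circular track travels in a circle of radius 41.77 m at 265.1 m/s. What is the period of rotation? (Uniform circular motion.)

T = 2πr/v = 2π×41.77/265.1 = 0.99 s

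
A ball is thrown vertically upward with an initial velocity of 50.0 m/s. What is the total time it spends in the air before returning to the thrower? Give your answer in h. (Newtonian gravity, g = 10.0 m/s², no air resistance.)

t_total = 2 × v₀ / g = 2 × 50.0 / 10.0 = 10.0 s
t_total = 10.0 s / 3600.0 = 0.002778 h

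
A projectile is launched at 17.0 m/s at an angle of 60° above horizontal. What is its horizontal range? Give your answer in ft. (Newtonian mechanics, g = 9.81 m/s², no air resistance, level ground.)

R = v₀² × sin(2θ) / g = 17.0² × sin(2 × 60°) / 9.81 = 289.0 × 0.866025 / 9.81 = 25.5129 m
R = 25.5129 m / 0.3048 = 83.7 ft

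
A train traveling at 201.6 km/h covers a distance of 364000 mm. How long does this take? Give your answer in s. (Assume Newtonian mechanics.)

d = 364000 mm × 0.001 = 364.0 m
v = 201.6 km/h × 0.2777777777777778 = 56.0 m/s
t = d / v = 364.0 / 56.0 = 6.5 s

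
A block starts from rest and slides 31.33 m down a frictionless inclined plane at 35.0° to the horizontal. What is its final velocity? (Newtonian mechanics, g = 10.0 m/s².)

a = g sin(θ) = 10.0 × sin(35.0°) = 5.7358 m/s²
v = √(2ad) = √(2 × 5.7358 × 31.33) = 18.96 m/s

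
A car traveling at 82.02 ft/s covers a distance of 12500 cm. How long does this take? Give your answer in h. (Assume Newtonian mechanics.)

d = 12500 cm × 0.01 = 125.0 m
v = 82.02 ft/s × 0.3048 = 24.9997 m/s
t = d / v = 125.0 / 24.9997 = 5.00006 s
t = 5.00006 s / 3600.0 = 0.001389 h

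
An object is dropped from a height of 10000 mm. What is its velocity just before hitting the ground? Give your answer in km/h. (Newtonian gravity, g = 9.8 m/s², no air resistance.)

h = 10000 mm × 0.001 = 10.0 m
v = √(2gh) = √(2 × 9.8 × 10.0) = 14.0 m/s
v = 14.0 m/s / 0.2777777777777778 = 50.4 km/h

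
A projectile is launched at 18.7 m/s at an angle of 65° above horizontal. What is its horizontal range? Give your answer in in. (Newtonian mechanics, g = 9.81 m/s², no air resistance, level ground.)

R = v₀² × sin(2θ) / g = 18.7² × sin(2 × 65°) / 9.81 = 349.69 × 0.766044 / 9.81 = 27.3066 m
R = 27.3066 m / 0.0254 = 1075 in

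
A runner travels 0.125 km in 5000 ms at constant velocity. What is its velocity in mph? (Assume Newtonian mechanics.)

d = 0.125 km × 1000.0 = 125.0 m
t = 5000 ms × 0.001 = 5.0 s
v = d / t = 125.0 / 5.0 = 25.0 m/s
v = 25.0 m/s / 0.44704 = 55.92 mph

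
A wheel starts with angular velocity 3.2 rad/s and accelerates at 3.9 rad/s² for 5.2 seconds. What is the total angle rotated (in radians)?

θ = ω₀t + ½αt² = 3.2×5.2 + ½×3.9×5.2² = 69.37 rad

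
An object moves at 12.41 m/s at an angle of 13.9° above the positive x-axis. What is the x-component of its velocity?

vₓ = v cos(θ) = 12.41 × cos(13.9°) = 12.05 m/s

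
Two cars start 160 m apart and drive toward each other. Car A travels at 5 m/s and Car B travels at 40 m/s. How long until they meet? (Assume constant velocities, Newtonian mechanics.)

Combined speed: v_combined = 5 + 40 = 45 m/s
Time to meet: t = d/v_combined = 160/45 = 3.56 s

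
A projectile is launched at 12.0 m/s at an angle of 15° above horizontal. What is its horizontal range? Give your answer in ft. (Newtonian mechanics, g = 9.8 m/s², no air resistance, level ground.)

R = v₀² × sin(2θ) / g = 12.0² × sin(2 × 15°) / 9.8 = 144.0 × 0.5 / 9.8 = 7.34694 m
R = 7.34694 m / 0.3048 = 24.1 ft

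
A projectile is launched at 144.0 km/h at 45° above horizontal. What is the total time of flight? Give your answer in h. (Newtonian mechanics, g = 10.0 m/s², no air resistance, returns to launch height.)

v₀ = 144.0 km/h × 0.2777777777777778 = 40.0 m/s
T = 2 × v₀ × sin(θ) / g = 2 × 40.0 × sin(45°) / 10.0 = 2 × 40.0 × 0.707107 / 10.0 = 5.65686 s
T = 5.65686 s / 3600.0 = 0.001571 h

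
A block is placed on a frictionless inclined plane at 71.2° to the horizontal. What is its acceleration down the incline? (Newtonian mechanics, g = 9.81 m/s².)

a = g sin(θ) = 9.81 × sin(71.2°) = 9.81 × 0.9466 = 9.29 m/s²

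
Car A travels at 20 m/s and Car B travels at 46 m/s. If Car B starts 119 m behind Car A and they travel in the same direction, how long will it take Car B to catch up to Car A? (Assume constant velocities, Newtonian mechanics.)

Relative speed: v_rel = 46 - 20 = 26 m/s
Time to catch: t = d₀/v_rel = 119/26 = 4.58 s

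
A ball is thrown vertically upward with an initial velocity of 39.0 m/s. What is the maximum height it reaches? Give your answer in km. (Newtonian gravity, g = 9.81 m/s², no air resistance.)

h_max = v₀² / (2g) = 39.0² / (2 × 9.81) = 1521.0 / 19.62 = 77.5229 m
h_max = 77.5229 m / 1000.0 = 0.07752 km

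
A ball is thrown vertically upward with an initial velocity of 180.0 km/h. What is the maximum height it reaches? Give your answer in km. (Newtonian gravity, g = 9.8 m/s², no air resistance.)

v₀ = 180.0 km/h × 0.2777777777777778 = 50.0 m/s
h_max = v₀² / (2g) = 50.0² / (2 × 9.8) = 2500.0 / 19.6 = 127.551 m
h_max = 127.551 m / 1000.0 = 0.1276 km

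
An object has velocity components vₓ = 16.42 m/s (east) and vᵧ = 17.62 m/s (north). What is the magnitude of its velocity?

|v| = √(vₓ² + vᵧ²) = √(16.42² + 17.62²) = √(580.0808) = 24.08 m/s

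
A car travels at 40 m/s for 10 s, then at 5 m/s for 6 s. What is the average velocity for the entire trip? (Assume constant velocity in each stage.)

d₁ = v₁t₁ = 40 × 10 = 400 m
d₂ = v₂t₂ = 5 × 6 = 30 m
d_total = 430 m, t_total = 16 s
v_avg = d_total/t_total = 430/16 = 26.88 m/s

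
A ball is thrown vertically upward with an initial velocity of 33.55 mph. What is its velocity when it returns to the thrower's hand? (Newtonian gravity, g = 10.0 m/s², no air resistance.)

By conservation of energy (no air resistance), the ball returns to the throw height with the same speed as launch, but directed downward.
|v_ground| = v₀ = 33.55 mph
v_ground = 33.55 mph (downward)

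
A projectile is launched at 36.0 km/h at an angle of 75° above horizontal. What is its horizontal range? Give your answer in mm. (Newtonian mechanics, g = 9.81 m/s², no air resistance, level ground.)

v₀ = 36.0 km/h × 0.2777777777777778 = 10.0 m/s
R = v₀² × sin(2θ) / g = 10.0² × sin(2 × 75°) / 9.81 = 100.0 × 0.5 / 9.81 = 5.09684 m
R = 5.09684 m / 0.001 = 5097 mm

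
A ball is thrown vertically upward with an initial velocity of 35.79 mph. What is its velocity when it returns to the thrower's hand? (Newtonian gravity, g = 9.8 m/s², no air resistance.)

By conservation of energy (no air resistance), the ball returns to the throw height with the same speed as launch, but directed downward.
|v_ground| = v₀ = 35.79 mph
v_ground = 35.79 mph (downward)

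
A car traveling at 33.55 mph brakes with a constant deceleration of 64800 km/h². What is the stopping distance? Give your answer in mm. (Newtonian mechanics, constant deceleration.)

v₀ = 33.55 mph × 0.44704 = 14.9982 m/s
a = 64800 km/h² × 7.716049382716049e-05 = 5.0 m/s²
d = v₀² / (2a) = 14.9982² / (2 × 5.0) = 224.946 / 10.0 = 22.4946 m
d = 22.4946 m / 0.001 = 22490 mm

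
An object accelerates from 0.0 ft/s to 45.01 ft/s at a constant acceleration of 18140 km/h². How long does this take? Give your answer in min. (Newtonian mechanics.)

v₀ = 0.0 ft/s × 0.3048 = 0.0 m/s
v = 45.01 ft/s × 0.3048 = 13.719 m/s
a = 18140 km/h² × 7.716049382716049e-05 = 1.39969 m/s²
t = (v - v₀) / a = (13.719 - 0.0) / 1.39969 = 9.80146 s
t = 9.80146 s / 60.0 = 0.1634 min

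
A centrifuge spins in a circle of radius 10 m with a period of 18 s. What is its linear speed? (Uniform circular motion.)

v = 2πr/T = 2π×10/18 = 3.49 m/s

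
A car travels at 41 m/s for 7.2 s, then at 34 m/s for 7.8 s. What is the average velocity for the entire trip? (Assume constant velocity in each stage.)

d₁ = v₁t₁ = 41 × 7.2 = 295.2 m
d₂ = v₂t₂ = 34 × 7.8 = 265.2 m
d_total = 560.4 m, t_total = 15.0 s
v_avg = d_total/t_total = 560.4/15.0 = 37.36 m/s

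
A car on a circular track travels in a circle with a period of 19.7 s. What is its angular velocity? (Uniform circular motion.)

ω = 2π/T = 2π/19.7 = 0.3189 rad/s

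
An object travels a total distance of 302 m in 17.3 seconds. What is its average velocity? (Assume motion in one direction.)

v_avg = Δd / Δt = 302 / 17.3 = 17.46 m/s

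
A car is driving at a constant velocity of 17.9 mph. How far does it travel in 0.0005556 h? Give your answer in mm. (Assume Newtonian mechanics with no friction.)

v = 17.9 mph × 0.44704 = 8.00202 m/s
t = 0.0005556 h × 3600.0 = 2.00016 s
d = v × t = 8.00202 × 2.00016 = 16.0053 m
d = 16.0053 m / 0.001 = 16010 mm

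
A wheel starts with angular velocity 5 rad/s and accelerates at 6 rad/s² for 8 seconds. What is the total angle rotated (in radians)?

θ = ω₀t + ½αt² = 5×8 + ½×6×8² = 232.0 rad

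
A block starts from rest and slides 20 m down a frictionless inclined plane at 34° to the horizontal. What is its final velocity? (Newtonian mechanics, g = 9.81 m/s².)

a = g sin(θ) = 9.81 × sin(34°) = 5.4857 m/s²
v = √(2ad) = √(2 × 5.4857 × 20) = 14.81 m/s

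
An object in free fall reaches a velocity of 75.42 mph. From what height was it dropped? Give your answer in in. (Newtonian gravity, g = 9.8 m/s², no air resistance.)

v = 75.42 mph × 0.44704 = 33.7158 m/s
h = v² / (2g) = 33.7158² / (2 × 9.8) = 57.9977 m
h = 57.9977 m / 0.0254 = 2283 in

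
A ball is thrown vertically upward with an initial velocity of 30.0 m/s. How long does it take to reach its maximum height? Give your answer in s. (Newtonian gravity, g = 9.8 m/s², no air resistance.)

t_up = v₀ / g = 30.0 / 9.8 = 3.061 s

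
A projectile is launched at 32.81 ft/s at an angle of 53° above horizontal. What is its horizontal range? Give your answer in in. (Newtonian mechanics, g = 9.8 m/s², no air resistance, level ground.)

v₀ = 32.81 ft/s × 0.3048 = 10.0005 m/s
R = v₀² × sin(2θ) / g = 10.0005² × sin(2 × 53°) / 9.8 = 100.01 × 0.961262 / 9.8 = 9.80978 m
R = 9.80978 m / 0.0254 = 386.2 in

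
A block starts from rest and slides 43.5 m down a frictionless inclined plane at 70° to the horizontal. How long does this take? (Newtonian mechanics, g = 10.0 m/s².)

a = g sin(θ) = 10.0 × sin(70°) = 9.3969 m/s²
t = √(2d/a) = √(2 × 43.5 / 9.3969) = 3.04 s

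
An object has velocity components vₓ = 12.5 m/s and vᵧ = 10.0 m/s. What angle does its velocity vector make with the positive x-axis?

θ = arctan(vᵧ/vₓ) = arctan(10.0/12.5) = 38.66°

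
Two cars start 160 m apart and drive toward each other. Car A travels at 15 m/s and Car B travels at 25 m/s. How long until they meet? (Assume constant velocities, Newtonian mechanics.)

Combined speed: v_combined = 15 + 25 = 40 m/s
Time to meet: t = d/v_combined = 160/40 = 4.0 s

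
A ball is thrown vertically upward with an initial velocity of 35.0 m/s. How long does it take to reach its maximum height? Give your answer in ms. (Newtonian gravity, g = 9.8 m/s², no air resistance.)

t_up = v₀ / g = 35.0 / 9.8 = 3.57143 s
t_up = 3.57143 s / 0.001 = 3571 ms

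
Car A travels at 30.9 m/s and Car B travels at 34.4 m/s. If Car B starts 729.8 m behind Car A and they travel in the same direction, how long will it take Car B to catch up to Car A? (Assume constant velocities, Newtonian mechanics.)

Relative speed: v_rel = 34.4 - 30.9 = 3.5 m/s
Time to catch: t = d₀/v_rel = 729.8/3.5 = 208.51 s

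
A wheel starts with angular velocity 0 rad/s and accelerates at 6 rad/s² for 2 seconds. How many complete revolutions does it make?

θ = ω₀t + ½αt² = 0×2 + ½×6×2² = 12.0 rad
Total revolutions = θ/(2π) = 12.0/(2π) = 1.91
Complete revolutions = ⌊1.91⌋ = 1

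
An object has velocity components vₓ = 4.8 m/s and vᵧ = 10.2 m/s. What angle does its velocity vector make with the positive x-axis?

θ = arctan(vᵧ/vₓ) = arctan(10.2/4.8) = 64.8°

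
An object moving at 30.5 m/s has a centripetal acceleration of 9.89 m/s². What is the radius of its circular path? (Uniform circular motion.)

r = v²/a_c = 30.5²/9.89 = 94.06 m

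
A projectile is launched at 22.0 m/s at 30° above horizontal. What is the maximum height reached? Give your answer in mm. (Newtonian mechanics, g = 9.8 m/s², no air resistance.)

H = v₀² × sin²(θ) / (2g) = 22.0² × sin(30°)² / (2 × 9.8) = 484.0 × 0.25 / 19.6 = 6.17347 m
H = 6.17347 m / 0.001 = 6173 mm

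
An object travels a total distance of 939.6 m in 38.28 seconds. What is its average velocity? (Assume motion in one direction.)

v_avg = Δd / Δt = 939.6 / 38.28 = 24.55 m/s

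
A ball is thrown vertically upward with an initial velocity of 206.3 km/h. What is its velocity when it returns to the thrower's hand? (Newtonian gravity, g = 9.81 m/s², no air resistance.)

By conservation of energy (no air resistance), the ball returns to the throw height with the same speed as launch, but directed downward.
|v_ground| = v₀ = 206.3 km/h
v_ground = 206.3 km/h (downward)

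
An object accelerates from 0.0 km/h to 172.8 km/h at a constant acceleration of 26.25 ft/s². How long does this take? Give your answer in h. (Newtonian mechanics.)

v₀ = 0.0 km/h × 0.2777777777777778 = 0.0 m/s
v = 172.8 km/h × 0.2777777777777778 = 48.0 m/s
a = 26.25 ft/s² × 0.3048 = 8.001 m/s²
t = (v - v₀) / a = (48.0 - 0.0) / 8.001 = 5.99925 s
t = 5.99925 s / 3600.0 = 0.001666 h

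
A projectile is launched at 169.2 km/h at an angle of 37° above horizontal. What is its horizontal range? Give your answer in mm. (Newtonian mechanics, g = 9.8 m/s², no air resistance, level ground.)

v₀ = 169.2 km/h × 0.2777777777777778 = 47.0 m/s
R = v₀² × sin(2θ) / g = 47.0² × sin(2 × 37°) / 9.8 = 2209.0 × 0.961262 / 9.8 = 216.676 m
R = 216.676 m / 0.001 = 216700 mm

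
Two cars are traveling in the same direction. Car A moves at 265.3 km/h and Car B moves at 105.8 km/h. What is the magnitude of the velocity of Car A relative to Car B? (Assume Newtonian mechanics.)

v_rel = |v_A - v_B| = |265.3 - 105.8| = 159.5 km/h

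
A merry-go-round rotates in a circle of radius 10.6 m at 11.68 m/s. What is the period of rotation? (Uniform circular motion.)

T = 2πr/v = 2π×10.6/11.68 = 5.7 s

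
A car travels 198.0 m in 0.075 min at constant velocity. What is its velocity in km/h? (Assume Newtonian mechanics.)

t = 0.075 min × 60.0 = 4.5 s
v = d / t = 198.0 / 4.5 = 44.0 m/s
v = 44.0 m/s / 0.2777777777777778 = 158.4 km/h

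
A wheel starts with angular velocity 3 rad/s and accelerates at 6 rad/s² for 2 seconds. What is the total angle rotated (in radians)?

θ = ω₀t + ½αt² = 3×2 + ½×6×2² = 18.0 rad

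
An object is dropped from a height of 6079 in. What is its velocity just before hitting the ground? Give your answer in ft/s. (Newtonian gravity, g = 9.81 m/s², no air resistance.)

h = 6079 in × 0.0254 = 154.407 m
v = √(2gh) = √(2 × 9.81 × 154.407) = 55.0406 m/s
v = 55.0406 m/s / 0.3048 = 180.6 ft/s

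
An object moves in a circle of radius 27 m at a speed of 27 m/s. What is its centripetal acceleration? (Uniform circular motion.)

a_c = v²/r = 27²/27 = 729/27 = 27.0 m/s²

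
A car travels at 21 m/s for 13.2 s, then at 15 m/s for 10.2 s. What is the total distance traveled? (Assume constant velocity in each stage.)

d₁ = v₁t₁ = 21 × 13.2 = 277.2 m
d₂ = v₂t₂ = 15 × 10.2 = 153.0 m
d_total = 277.2 + 153.0 = 430.2 m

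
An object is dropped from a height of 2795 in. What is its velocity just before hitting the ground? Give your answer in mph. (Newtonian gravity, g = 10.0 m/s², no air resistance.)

h = 2795 in × 0.0254 = 70.993 m
v = √(2gh) = √(2 × 10.0 × 70.993) = 37.681 m/s
v = 37.681 m/s / 0.44704 = 84.29 mph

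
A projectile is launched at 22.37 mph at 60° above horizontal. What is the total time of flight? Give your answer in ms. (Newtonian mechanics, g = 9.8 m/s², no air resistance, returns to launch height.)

v₀ = 22.37 mph × 0.44704 = 10.0003 m/s
T = 2 × v₀ × sin(θ) / g = 2 × 10.0003 × sin(60°) / 9.8 = 2 × 10.0003 × 0.866025 / 9.8 = 1.76745 s
T = 1.76745 s / 0.001 = 1767 ms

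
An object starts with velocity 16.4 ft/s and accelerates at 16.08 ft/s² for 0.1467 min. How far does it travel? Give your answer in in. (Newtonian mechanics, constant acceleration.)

v₀ = 16.4 ft/s × 0.3048 = 4.99872 m/s
a = 16.08 ft/s² × 0.3048 = 4.90118 m/s²
t = 0.1467 min × 60.0 = 8.802 s
d = v₀ × t + ½ × a × t² = 4.99872 × 8.802 + 0.5 × 4.90118 × 8.802² = 233.859 m
d = 233.859 m / 0.0254 = 9207 in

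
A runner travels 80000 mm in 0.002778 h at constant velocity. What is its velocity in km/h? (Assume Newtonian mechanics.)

d = 80000 mm × 0.001 = 80.0 m
t = 0.002778 h × 3600.0 = 10.0008 s
v = d / t = 80.0 / 10.0008 = 7.99936 m/s
v = 7.99936 m/s / 0.2777777777777778 = 28.8 km/h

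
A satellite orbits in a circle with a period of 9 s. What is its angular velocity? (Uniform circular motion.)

ω = 2π/T = 2π/9 = 0.6981 rad/s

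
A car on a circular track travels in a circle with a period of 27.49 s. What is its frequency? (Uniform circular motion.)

f = 1/T = 1/27.49 = 0.0364 Hz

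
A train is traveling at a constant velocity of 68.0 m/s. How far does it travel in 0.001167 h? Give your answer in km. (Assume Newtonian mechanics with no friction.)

t = 0.001167 h × 3600.0 = 4.2012 s
d = v × t = 68.0 × 4.2012 = 285.682 m
d = 285.682 m / 1000.0 = 0.2857 km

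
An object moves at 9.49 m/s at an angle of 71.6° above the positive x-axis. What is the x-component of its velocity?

vₓ = v cos(θ) = 9.49 × cos(71.6°) = 3.0 m/s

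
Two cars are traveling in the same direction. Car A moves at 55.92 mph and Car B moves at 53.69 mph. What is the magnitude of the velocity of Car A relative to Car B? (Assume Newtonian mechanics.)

v_rel = |v_A - v_B| = |55.92 - 53.69| = 2.23 mph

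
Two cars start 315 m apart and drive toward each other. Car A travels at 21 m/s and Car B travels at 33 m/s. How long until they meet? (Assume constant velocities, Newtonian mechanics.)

Combined speed: v_combined = 21 + 33 = 54 m/s
Time to meet: t = d/v_combined = 315/54 = 5.83 s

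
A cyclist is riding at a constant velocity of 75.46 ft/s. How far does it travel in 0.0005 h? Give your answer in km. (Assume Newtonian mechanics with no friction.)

v = 75.46 ft/s × 0.3048 = 23.0002 m/s
t = 0.0005 h × 3600.0 = 1.8 s
d = v × t = 23.0002 × 1.8 = 41.4004 m
d = 41.4004 m / 1000.0 = 0.0414 km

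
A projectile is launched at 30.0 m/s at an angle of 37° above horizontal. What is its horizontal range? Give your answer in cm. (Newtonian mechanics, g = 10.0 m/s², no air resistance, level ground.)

R = v₀² × sin(2θ) / g = 30.0² × sin(2 × 37°) / 10.0 = 900.0 × 0.961262 / 10.0 = 86.5136 m
R = 86.5136 m / 0.01 = 8651 cm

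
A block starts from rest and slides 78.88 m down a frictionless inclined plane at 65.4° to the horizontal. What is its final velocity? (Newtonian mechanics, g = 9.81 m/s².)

a = g sin(θ) = 9.81 × sin(65.4°) = 8.9196 m/s²
v = √(2ad) = √(2 × 8.9196 × 78.88) = 37.51 m/s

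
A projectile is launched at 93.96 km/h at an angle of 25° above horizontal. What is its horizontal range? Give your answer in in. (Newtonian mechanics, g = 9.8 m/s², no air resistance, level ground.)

v₀ = 93.96 km/h × 0.2777777777777778 = 26.1 m/s
R = v₀² × sin(2θ) / g = 26.1² × sin(2 × 25°) / 9.8 = 681.21 × 0.766044 / 9.8 = 53.2487 m
R = 53.2487 m / 0.0254 = 2096 in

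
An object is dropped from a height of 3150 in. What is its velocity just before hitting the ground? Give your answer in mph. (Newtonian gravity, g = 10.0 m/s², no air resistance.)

h = 3150 in × 0.0254 = 80.01 m
v = √(2gh) = √(2 × 10.0 × 80.01) = 40.0025 m/s
v = 40.0025 m/s / 0.44704 = 89.48 mph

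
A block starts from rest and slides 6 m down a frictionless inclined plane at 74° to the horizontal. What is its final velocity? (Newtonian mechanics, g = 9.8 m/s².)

a = g sin(θ) = 9.8 × sin(74°) = 9.4204 m/s²
v = √(2ad) = √(2 × 9.4204 × 6) = 10.63 m/s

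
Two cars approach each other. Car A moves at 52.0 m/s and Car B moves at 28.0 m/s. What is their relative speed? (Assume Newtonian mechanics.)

v_rel = v_A + v_B = 52.0 + 28.0 = 80.0 m/s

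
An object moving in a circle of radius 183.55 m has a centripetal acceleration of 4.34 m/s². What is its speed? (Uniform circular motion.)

v = √(a_c × r) = √(4.34 × 183.55) = 28.22 m/s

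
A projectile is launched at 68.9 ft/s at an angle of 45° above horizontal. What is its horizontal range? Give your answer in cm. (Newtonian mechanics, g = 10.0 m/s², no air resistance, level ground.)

v₀ = 68.9 ft/s × 0.3048 = 21.0007 m/s
R = v₀² × sin(2θ) / g = 21.0007² × sin(2 × 45°) / 10.0 = 441.029 × 1.0 / 10.0 = 44.1029 m
R = 44.1029 m / 0.01 = 4410 cm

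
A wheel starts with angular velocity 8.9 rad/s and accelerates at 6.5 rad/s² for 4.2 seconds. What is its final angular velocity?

ω = ω₀ + αt = 8.9 + 6.5 × 4.2 = 36.2 rad/s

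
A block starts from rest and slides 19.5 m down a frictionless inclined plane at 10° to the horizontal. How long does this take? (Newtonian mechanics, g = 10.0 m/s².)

a = g sin(θ) = 10.0 × sin(10°) = 1.7365 m/s²
t = √(2d/a) = √(2 × 19.5 / 1.7365) = 4.74 s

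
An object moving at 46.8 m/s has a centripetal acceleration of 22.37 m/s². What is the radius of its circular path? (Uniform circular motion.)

r = v²/a_c = 46.8²/22.37 = 97.91 m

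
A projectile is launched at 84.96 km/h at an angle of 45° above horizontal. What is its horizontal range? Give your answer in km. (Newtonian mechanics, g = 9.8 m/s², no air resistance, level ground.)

v₀ = 84.96 km/h × 0.2777777777777778 = 23.6 m/s
R = v₀² × sin(2θ) / g = 23.6² × sin(2 × 45°) / 9.8 = 556.96 × 1.0 / 9.8 = 56.8327 m
R = 56.8327 m / 1000.0 = 0.05683 km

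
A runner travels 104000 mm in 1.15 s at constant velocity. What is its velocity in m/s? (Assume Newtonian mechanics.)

d = 104000 mm × 0.001 = 104.0 m
v = d / t = 104.0 / 1.15 = 90.43 m/s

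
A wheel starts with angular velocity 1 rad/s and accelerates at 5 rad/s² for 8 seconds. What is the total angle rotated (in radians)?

θ = ω₀t + ½αt² = 1×8 + ½×5×8² = 168.0 rad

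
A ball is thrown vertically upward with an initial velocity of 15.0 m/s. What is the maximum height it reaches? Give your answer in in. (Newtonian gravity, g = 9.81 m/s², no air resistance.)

h_max = v₀² / (2g) = 15.0² / (2 × 9.81) = 225.0 / 19.62 = 11.4679 m
h_max = 11.4679 m / 0.0254 = 451.5 in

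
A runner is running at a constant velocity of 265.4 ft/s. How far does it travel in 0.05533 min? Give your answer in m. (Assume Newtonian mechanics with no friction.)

v = 265.4 ft/s × 0.3048 = 80.8939 m/s
t = 0.05533 min × 60.0 = 3.3198 s
d = v × t = 80.8939 × 3.3198 = 268.6 m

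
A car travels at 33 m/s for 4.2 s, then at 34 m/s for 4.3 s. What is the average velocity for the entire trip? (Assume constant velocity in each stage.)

d₁ = v₁t₁ = 33 × 4.2 = 138.6 m
d₂ = v₂t₂ = 34 × 4.3 = 146.2 m
d_total = 284.8 m, t_total = 8.5 s
v_avg = d_total/t_total = 284.8/8.5 = 33.51 m/s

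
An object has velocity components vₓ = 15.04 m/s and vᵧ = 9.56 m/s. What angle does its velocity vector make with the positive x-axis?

θ = arctan(vᵧ/vₓ) = arctan(9.56/15.04) = 32.44°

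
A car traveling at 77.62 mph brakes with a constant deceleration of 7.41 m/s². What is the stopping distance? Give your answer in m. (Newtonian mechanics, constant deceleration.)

v₀ = 77.62 mph × 0.44704 = 34.6992 m/s
d = v₀² / (2a) = 34.6992² / (2 × 7.41) = 1204.03 / 14.82 = 81.24 m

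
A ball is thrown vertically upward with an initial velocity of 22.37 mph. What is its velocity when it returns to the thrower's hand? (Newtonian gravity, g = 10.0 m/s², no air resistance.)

By conservation of energy (no air resistance), the ball returns to the throw height with the same speed as launch, but directed downward.
|v_ground| = v₀ = 22.37 mph
v_ground = 22.37 mph (downward)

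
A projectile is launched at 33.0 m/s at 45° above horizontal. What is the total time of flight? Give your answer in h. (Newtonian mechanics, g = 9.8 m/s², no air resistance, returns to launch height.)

T = 2 × v₀ × sin(θ) / g = 2 × 33.0 × sin(45°) / 9.8 = 2 × 33.0 × 0.707107 / 9.8 = 4.76215 s
T = 4.76215 s / 3600.0 = 0.001323 h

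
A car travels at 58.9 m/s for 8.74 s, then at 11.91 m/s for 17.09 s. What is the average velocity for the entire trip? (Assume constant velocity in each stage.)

d₁ = v₁t₁ = 58.9 × 8.74 = 514.786 m
d₂ = v₂t₂ = 11.91 × 17.09 = 203.5419 m
d_total = 718.3279 m, t_total = 25.83 s
v_avg = d_total/t_total = 718.3279/25.83 = 27.81 m/s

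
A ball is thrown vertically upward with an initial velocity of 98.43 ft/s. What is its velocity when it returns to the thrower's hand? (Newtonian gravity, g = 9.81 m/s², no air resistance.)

By conservation of energy (no air resistance), the ball returns to the throw height with the same speed as launch, but directed downward.
|v_ground| = v₀ = 98.43 ft/s
v_ground = 98.43 ft/s (downward)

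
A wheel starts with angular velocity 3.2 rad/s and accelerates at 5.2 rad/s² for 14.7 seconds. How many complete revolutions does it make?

θ = ω₀t + ½αt² = 3.2×14.7 + ½×5.2×14.7² = 608.874 rad
Total revolutions = θ/(2π) = 608.874/(2π) = 96.91
Complete revolutions = ⌊96.91⌋ = 96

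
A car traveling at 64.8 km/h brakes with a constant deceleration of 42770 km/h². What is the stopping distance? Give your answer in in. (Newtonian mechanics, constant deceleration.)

v₀ = 64.8 km/h × 0.2777777777777778 = 18.0 m/s
a = 42770 km/h² × 7.716049382716049e-05 = 3.30015 m/s²
d = v₀² / (2a) = 18.0² / (2 × 3.30015) = 324.0 / 6.6003 = 49.0887 m
d = 49.0887 m / 0.0254 = 1933 in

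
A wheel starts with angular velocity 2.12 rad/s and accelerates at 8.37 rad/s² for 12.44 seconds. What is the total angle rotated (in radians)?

θ = ω₀t + ½αt² = 2.12×12.44 + ½×8.37×12.44² = 674.02 rad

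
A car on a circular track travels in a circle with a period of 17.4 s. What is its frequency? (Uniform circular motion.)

f = 1/T = 1/17.4 = 0.0575 Hz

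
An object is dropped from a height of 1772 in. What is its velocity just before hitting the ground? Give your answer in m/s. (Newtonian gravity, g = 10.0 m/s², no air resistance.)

h = 1772 in × 0.0254 = 45.0088 m
v = √(2gh) = √(2 × 10.0 × 45.0088) = 30.0 m/s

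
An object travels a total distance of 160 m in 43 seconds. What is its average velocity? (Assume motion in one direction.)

v_avg = Δd / Δt = 160 / 43 = 3.72 m/s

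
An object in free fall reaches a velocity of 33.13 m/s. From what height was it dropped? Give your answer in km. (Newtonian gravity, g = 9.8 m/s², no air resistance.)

h = v² / (2g) = 33.13² / (2 × 9.8) = 55.9998 m
h = 55.9998 m / 1000.0 = 0.056 km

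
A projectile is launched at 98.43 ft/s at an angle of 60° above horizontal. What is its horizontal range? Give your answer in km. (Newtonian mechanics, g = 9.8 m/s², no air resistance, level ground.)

v₀ = 98.43 ft/s × 0.3048 = 30.0015 m/s
R = v₀² × sin(2θ) / g = 30.0015² × sin(2 × 60°) / 9.8 = 900.09 × 0.866025 / 9.8 = 79.5409 m
R = 79.5409 m / 1000.0 = 0.07954 km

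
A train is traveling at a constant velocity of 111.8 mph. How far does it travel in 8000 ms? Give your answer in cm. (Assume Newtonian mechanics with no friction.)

v = 111.8 mph × 0.44704 = 49.9791 m/s
t = 8000 ms × 0.001 = 8.0 s
d = v × t = 49.9791 × 8.0 = 399.833 m
d = 399.833 m / 0.01 = 39980 cm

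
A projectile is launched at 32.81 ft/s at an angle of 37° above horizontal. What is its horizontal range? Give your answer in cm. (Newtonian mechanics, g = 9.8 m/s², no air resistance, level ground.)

v₀ = 32.81 ft/s × 0.3048 = 10.0005 m/s
R = v₀² × sin(2θ) / g = 10.0005² × sin(2 × 37°) / 9.8 = 100.01 × 0.961262 / 9.8 = 9.80978 m
R = 9.80978 m / 0.01 = 981.0 cm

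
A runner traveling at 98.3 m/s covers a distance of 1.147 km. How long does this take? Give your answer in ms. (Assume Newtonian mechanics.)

d = 1.147 km × 1000.0 = 1147.0 m
t = d / v = 1147.0 / 98.3 = 11.6684 s
t = 11.6684 s / 0.001 = 11670 ms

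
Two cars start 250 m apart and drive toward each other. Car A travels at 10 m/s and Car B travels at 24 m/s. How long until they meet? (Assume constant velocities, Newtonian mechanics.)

Combined speed: v_combined = 10 + 24 = 34 m/s
Time to meet: t = d/v_combined = 250/34 = 7.35 s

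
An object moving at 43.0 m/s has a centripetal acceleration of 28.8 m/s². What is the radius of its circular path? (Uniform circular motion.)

r = v²/a_c = 43.0²/28.8 = 64.2 m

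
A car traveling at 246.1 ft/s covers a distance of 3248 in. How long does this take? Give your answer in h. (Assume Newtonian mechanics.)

d = 3248 in × 0.0254 = 82.4992 m
v = 246.1 ft/s × 0.3048 = 75.0113 m/s
t = d / v = 82.4992 / 75.0113 = 1.09982 s
t = 1.09982 s / 3600.0 = 0.0003055 h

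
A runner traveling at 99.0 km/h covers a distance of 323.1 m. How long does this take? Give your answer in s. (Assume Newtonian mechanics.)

v = 99.0 km/h × 0.2777777777777778 = 27.5 m/s
t = d / v = 323.1 / 27.5 = 11.75 s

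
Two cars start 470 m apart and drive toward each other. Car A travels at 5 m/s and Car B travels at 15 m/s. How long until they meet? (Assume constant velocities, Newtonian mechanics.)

Combined speed: v_combined = 5 + 15 = 20 m/s
Time to meet: t = d/v_combined = 470/20 = 23.5 s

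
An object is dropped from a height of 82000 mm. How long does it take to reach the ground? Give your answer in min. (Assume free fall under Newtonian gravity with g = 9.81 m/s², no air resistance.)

h = 82000 mm × 0.001 = 82.0 m
t = √(2h/g) = √(2 × 82.0 / 9.81) = 4.08872 s
t = 4.08872 s / 60.0 = 0.06815 min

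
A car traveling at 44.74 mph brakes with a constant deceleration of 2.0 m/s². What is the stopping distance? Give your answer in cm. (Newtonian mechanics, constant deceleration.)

v₀ = 44.74 mph × 0.44704 = 20.0006 m/s
d = v₀² / (2a) = 20.0006² / (2 × 2.0) = 400.024 / 4.0 = 100.006 m
d = 100.006 m / 0.01 = 10000 cm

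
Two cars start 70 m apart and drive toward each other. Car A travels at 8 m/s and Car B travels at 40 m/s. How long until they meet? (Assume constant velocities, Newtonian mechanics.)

Combined speed: v_combined = 8 + 40 = 48 m/s
Time to meet: t = d/v_combined = 70/48 = 1.46 s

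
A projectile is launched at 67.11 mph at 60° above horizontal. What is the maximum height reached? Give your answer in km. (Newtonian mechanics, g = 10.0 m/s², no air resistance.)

v₀ = 67.11 mph × 0.44704 = 30.0009 m/s
H = v₀² × sin²(θ) / (2g) = 30.0009² × sin(60°)² / (2 × 10.0) = 900.054 × 0.75 / 20.0 = 33.752 m
H = 33.752 m / 1000.0 = 0.03375 km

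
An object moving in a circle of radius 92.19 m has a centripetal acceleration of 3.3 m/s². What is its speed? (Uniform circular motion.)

v = √(a_c × r) = √(3.3 × 92.19) = 17.44 m/s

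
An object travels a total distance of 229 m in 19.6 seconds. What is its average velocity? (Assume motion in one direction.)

v_avg = Δd / Δt = 229 / 19.6 = 11.68 m/s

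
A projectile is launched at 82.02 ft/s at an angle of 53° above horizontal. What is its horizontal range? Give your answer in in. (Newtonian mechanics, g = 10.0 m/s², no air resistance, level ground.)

v₀ = 82.02 ft/s × 0.3048 = 24.9997 m/s
R = v₀² × sin(2θ) / g = 24.9997² × sin(2 × 53°) / 10.0 = 624.985 × 0.961262 / 10.0 = 60.0774 m
R = 60.0774 m / 0.0254 = 2365 in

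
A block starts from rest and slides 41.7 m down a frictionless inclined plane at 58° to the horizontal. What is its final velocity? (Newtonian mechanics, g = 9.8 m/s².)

a = g sin(θ) = 9.8 × sin(58°) = 8.3109 m/s²
v = √(2ad) = √(2 × 8.3109 × 41.7) = 26.33 m/s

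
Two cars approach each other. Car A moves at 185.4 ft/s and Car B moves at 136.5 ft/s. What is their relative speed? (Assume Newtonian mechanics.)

v_rel = v_A + v_B = 185.4 + 136.5 = 321.9 ft/s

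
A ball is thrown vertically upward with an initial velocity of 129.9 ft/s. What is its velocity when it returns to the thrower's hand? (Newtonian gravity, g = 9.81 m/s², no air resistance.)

By conservation of energy (no air resistance), the ball returns to the throw height with the same speed as launch, but directed downward.
|v_ground| = v₀ = 129.9 ft/s
v_ground = 129.9 ft/s (downward)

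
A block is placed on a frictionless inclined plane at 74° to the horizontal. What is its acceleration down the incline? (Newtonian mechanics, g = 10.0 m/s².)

a = g sin(θ) = 10.0 × sin(74°) = 10.0 × 0.9613 = 9.61 m/s²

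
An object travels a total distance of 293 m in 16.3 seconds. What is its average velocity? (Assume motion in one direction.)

v_avg = Δd / Δt = 293 / 16.3 = 17.98 m/s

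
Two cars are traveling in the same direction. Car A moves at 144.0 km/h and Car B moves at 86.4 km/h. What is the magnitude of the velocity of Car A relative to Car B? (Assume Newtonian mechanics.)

v_rel = |v_A - v_B| = |144.0 - 86.4| = 57.6 km/h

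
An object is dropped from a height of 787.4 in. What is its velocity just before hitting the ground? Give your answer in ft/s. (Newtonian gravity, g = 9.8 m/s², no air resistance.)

h = 787.4 in × 0.0254 = 20.0 m
v = √(2gh) = √(2 × 9.8 × 20.0) = 19.799 m/s
v = 19.799 m/s / 0.3048 = 64.96 ft/s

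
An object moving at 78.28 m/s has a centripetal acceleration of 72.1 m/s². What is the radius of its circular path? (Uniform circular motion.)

r = v²/a_c = 78.28²/72.1 = 84.99 m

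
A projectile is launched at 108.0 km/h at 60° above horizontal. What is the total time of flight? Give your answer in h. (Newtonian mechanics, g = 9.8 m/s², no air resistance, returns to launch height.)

v₀ = 108.0 km/h × 0.2777777777777778 = 30.0 m/s
T = 2 × v₀ × sin(θ) / g = 2 × 30.0 × sin(60°) / 9.8 = 2 × 30.0 × 0.866025 / 9.8 = 5.30219 s
T = 5.30219 s / 3600.0 = 0.001473 h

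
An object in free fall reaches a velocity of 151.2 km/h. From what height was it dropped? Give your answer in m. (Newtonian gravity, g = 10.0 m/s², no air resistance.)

v = 151.2 km/h × 0.2777777777777778 = 42.0 m/s
h = v² / (2g) = 42.0² / (2 × 10.0) = 88.2 m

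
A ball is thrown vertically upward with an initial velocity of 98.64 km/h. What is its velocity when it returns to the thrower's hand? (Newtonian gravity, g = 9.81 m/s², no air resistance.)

By conservation of energy (no air resistance), the ball returns to the throw height with the same speed as launch, but directed downward.
|v_ground| = v₀ = 98.64 km/h
v_ground = 98.64 km/h (downward)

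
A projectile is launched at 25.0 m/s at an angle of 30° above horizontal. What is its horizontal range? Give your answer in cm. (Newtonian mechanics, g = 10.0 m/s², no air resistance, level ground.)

R = v₀² × sin(2θ) / g = 25.0² × sin(2 × 30°) / 10.0 = 625.0 × 0.866025 / 10.0 = 54.1266 m
R = 54.1266 m / 0.01 = 5413 cm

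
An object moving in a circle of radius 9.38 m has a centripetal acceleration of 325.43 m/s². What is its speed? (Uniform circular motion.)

v = √(a_c × r) = √(325.43 × 9.38) = 55.25 m/s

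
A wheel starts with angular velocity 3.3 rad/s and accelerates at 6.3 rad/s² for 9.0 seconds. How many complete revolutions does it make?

θ = ω₀t + ½αt² = 3.3×9.0 + ½×6.3×9.0² = 284.85 rad
Total revolutions = θ/(2π) = 284.85/(2π) = 45.34
Complete revolutions = ⌊45.34⌋ = 45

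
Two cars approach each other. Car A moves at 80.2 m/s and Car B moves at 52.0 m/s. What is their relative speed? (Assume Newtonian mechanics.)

v_rel = v_A + v_B = 80.2 + 52.0 = 132.2 m/s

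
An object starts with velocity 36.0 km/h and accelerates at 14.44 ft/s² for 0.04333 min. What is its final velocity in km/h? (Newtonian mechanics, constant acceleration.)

v₀ = 36.0 km/h × 0.2777777777777778 = 10.0 m/s
a = 14.44 ft/s² × 0.3048 = 4.40131 m/s²
t = 0.04333 min × 60.0 = 2.5998 s
v = v₀ + a × t = 10.0 + 4.40131 × 2.5998 = 21.4425 m/s
v = 21.4425 m/s / 0.2777777777777778 = 77.19 km/h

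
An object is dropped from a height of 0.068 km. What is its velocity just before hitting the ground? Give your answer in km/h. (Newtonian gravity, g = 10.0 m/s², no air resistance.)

h = 0.068 km × 1000.0 = 68.0 m
v = √(2gh) = √(2 × 10.0 × 68.0) = 36.8782 m/s
v = 36.8782 m/s / 0.2777777777777778 = 132.8 km/h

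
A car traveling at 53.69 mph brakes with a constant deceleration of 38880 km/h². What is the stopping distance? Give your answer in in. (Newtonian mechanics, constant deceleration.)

v₀ = 53.69 mph × 0.44704 = 24.0016 m/s
a = 38880 km/h² × 7.716049382716049e-05 = 3.0 m/s²
d = v₀² / (2a) = 24.0016² / (2 × 3.0) = 576.077 / 6.0 = 96.0128 m
d = 96.0128 m / 0.0254 = 3780 in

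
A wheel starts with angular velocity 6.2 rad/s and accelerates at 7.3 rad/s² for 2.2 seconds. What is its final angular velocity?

ω = ω₀ + αt = 6.2 + 7.3 × 2.2 = 22.26 rad/s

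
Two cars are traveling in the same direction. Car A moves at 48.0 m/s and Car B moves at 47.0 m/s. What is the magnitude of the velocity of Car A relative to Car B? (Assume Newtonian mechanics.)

v_rel = |v_A - v_B| = |48.0 - 47.0| = 1.0 m/s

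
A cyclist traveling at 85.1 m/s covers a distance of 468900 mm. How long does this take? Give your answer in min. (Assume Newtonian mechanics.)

d = 468900 mm × 0.001 = 468.9 m
t = d / v = 468.9 / 85.1 = 5.50999 s
t = 5.50999 s / 60.0 = 0.09183 min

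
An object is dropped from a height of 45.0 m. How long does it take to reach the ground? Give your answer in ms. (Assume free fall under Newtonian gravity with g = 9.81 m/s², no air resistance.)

t = √(2h/g) = √(2 × 45.0 / 9.81) = 3.02891 s
t = 3.02891 s / 0.001 = 3029 ms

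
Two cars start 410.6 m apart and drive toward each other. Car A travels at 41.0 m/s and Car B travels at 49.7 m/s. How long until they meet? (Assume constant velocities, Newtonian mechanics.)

Combined speed: v_combined = 41.0 + 49.7 = 90.7 m/s
Time to meet: t = d/v_combined = 410.6/90.7 = 4.53 s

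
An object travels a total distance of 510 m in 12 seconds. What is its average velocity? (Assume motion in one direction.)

v_avg = Δd / Δt = 510 / 12 = 42.5 m/s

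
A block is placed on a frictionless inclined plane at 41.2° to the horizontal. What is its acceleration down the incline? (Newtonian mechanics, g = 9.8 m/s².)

a = g sin(θ) = 9.8 × sin(41.2°) = 9.8 × 0.6587 = 6.46 m/s²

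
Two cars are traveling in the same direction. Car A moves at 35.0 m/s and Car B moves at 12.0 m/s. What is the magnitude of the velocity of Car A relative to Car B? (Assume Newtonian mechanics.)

v_rel = |v_A - v_B| = |35.0 - 12.0| = 23.0 m/s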